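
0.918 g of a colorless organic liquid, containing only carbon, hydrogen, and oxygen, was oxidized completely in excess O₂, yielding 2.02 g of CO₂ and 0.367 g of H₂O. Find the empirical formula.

mol C = 2.02 g CO₂ ÷ 44.009 g/mol = 0.04590 mol
mol H = 2 × 0.367 g H₂O ÷ 18.015 g/mol = 0.04074 mol
mass O = 0.918 − (0.5513 + 0.04107) = 0.3256 g → mol O = 0.3256 ÷ 15.999 = 0.02035 mol
Divide by the smallest (0.02035 mol): C 2.255, H 2.002, O 1.000
Multiplying each by 4 gives whole numbers: C 9.02, H 8.01, O 4.00

C9H8O4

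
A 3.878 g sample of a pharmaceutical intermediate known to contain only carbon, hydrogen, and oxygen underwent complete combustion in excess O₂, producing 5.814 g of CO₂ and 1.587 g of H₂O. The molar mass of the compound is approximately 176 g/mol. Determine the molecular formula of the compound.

C6H8O6

mol C = 5.814 g CO₂ ÷ 44.009 g/mol = 0.13211 mol
mol H = 2 × 1.587 g H₂O ÷ 18.015 g/mol = 0.17619 mol
mass O = 3.878 − (1.5868 + 0.17760) = 2.1136 g → mol O = 2.1136 ÷ 15.999 = 0.13211 mol
Divide by the smallest (0.13211 mol): C 1.000, H 1.334, O 1.000
Multiplying each by 3 gives whole numbers: C 3.00, H 4.00, O 3.00
Empirical formula: C3H4O3
Empirical-formula mass = 88.06 g/mol; 176 ÷ 88.06 ≈ 2, so the molecular formula is C6H8O6.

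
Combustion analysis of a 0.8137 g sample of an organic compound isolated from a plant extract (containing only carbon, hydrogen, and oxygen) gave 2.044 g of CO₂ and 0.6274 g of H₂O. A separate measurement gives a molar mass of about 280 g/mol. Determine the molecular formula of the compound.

C16H24O4

mol C = 2.044 g CO₂ ÷ 44.009 g/mol = 0.046445 mol
mol H = 2 × 0.6274 g H₂O ÷ 18.015 g/mol = 0.069653 mol
mass O = 0.8137 − (0.55785 + 0.070210) = 0.18564 g → mol O = 0.18564 ÷ 15.999 = 0.011603 mol
Divide by the smallest (0.011603 mol): C 4.003, H 6.003, O 1.000
Empirical formula: C4H6O
Empirical-formula mass = 70.09 g/mol; 280 ÷ 70.09 ≈ 4, so the molecular formula is C16H24O4.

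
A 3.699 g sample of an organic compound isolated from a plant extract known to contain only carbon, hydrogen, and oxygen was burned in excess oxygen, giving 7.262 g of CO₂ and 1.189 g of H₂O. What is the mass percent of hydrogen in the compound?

3.60%

mol C = 7.262 g CO₂ ÷ 44.009 g/mol = 0.16501 mol
mol H = 2 × 1.189 g H₂O ÷ 18.015 g/mol = 0.13200 mol
mass O = 3.699 − (1.9820 + 0.13306) = 1.5840 g → mol O = 1.5840 ÷ 15.999 = 0.099005 mol
mass % H = 0.13306 g ÷ 3.699 g × 100%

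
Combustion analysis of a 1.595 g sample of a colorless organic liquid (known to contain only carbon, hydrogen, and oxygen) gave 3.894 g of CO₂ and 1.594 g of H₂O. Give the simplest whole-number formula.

C4H8O

mol C = 3.894 g CO₂ ÷ 44.009 g/mol = 0.088482 mol
mol H = 2 × 1.594 g H₂O ÷ 18.015 g/mol = 0.17696 mol
mass O = 1.595 − (1.0628 + 0.17838) = 0.35386 g → mol O = 0.35386 ÷ 15.999 = 0.022118 mol
Divide by the smallest (0.022118 mol): C 4.000, H 8.001, O 1.000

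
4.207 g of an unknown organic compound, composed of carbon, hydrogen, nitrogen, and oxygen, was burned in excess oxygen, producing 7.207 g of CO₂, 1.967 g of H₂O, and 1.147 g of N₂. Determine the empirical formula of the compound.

mol C = 7.207 g CO₂ ÷ 44.009 g/mol = 0.16376 mol
mol H = 2 × 1.967 g H₂O ÷ 18.015 g/mol = 0.21837 mol
mol N = 2 × 1.147 g N₂ ÷ 28.014 g/mol = 0.081888 mol
mass O = 4.207 − (1.9669 + 0.22012 + 1.1470) = 0.87293 g → mol O = 0.87293 ÷ 15.999 = 0.054562 mol
Divide by the smallest (0.054562 mol): C 3.001, H 4.002, N 1.501, O 1.000
Multiplying each by 2 gives whole numbers: C 6.00, H 8.00, N 3.00, O 2.00

C6H8N3O2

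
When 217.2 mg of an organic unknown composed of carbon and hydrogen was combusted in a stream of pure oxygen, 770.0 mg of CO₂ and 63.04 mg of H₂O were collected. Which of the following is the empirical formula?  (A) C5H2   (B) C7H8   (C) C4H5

mol C = 0.7700 g CO₂ ÷ 44.009 g/mol = 0.017496 mol
mol H = 2 × 0.06304 g H₂O ÷ 18.015 g/mol = 0.0069986 mol
Divide by the smallest (0.0069986 mol): C 2.500, H 1.000
Multiplying each by 2 gives whole numbers: C 5.00, H 2.00

(A) C5H2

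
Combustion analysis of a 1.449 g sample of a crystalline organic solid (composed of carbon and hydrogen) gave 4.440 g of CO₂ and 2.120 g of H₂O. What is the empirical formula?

mol C = 4.440 g CO₂ ÷ 44.009 g/mol = 0.10089 mol
mol H = 2 × 2.120 g H₂O ÷ 18.015 g/mol = 0.23536 mol
Divide by the smallest (0.10089 mol): C 1.000, H 2.333
Multiplying each by 3 gives whole numbers: C 3.00, H 7.00

C3H7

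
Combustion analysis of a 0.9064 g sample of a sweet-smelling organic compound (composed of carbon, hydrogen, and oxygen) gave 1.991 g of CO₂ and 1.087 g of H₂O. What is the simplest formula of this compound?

mol C = 1.991 g CO₂ ÷ 44.009 g/mol = 0.045241 mol
mol H = 2 × 1.087 g H₂O ÷ 18.015 g/mol = 0.12068 mol
mass O = 0.9064 − (0.54339 + 0.12164) = 0.24137 g → mol O = 0.24137 ÷ 15.999 = 0.015087 mol
Divide by the smallest (0.015087 mol): C 2.999, H 7.999, O 1.000

C3H8O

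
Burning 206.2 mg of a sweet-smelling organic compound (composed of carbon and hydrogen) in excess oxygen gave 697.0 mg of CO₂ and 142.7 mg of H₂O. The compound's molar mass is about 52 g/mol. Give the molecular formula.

C4H4

mol C = 0.6970 g CO₂ ÷ 44.009 g/mol = 0.015838 mol
mol H = 2 × 0.1427 g H₂O ÷ 18.015 g/mol = 0.015842 mol
Divide by the smallest (0.015838 mol): C 1.000, H 1.000
Empirical formula: CH
Empirical-formula mass = 13.02 g/mol; 52 ÷ 13.02 ≈ 4, so the molecular formula is C4H4.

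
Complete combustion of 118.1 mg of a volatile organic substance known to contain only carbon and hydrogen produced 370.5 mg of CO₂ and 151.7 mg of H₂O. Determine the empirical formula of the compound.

mol C = 0.3705 g CO₂ ÷ 44.009 g/mol = 0.0084187 mol
mol H = 2 × 0.1517 g H₂O ÷ 18.015 g/mol = 0.016842 mol
Divide by the smallest (0.0084187 mol): C 1.000, H 2.000

CH2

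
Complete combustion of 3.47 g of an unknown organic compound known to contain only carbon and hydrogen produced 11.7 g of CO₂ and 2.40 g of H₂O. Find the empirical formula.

CH

mol C = 11.7 g CO₂ ÷ 44.009 g/mol = 0.2659 mol
mol H = 2 × 2.40 g H₂O ÷ 18.015 g/mol = 0.2664 mol
Divide by the smallest (0.2659 mol): C 1.000, H 1.002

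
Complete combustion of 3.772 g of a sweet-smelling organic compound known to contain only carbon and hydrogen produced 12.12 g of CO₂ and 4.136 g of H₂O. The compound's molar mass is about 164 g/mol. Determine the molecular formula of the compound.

C12H20

mol C = 12.12 g CO₂ ÷ 44.009 g/mol = 0.27540 mol
mol H = 2 × 4.136 g H₂O ÷ 18.015 g/mol = 0.45917 mol
Divide by the smallest (0.27540 mol): C 1.000, H 1.667
Multiplying each by 3 gives whole numbers: C 3.00, H 5.00
Empirical formula: C3H5
Empirical-formula mass = 41.07 g/mol; 164 ÷ 41.07 ≈ 4, so the molecular formula is C12H20.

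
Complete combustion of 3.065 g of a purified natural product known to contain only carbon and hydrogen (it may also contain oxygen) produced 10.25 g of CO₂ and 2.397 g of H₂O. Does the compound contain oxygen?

mol C = 10.25 g CO₂ ÷ 44.009 g/mol = 0.23291 mol
mol H = 2 × 2.397 g H₂O ÷ 18.015 g/mol = 0.26611 mol
C and H together account for 3.0657 g — essentially the entire 3.065 g sample — so the compound contains no oxygen.

no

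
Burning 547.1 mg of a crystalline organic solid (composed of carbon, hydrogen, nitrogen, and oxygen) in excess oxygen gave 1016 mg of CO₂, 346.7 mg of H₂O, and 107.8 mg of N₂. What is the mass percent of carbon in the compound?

mol C = 1.016 g CO₂ ÷ 44.009 g/mol = 0.023086 mol
mol H = 2 × 0.3467 g H₂O ÷ 18.015 g/mol = 0.038490 mol
mol N = 2 × 0.1078 g N₂ ÷ 28.014 g/mol = 0.0076962 mol
mass O = 0.5471 − (0.27729 + 0.038798 + 0.10780) = 0.12321 g → mol O = 0.12321 ÷ 15.999 = 0.0077013 mol
mass % C = 0.27729 g ÷ 0.5471 g × 100%

50.68%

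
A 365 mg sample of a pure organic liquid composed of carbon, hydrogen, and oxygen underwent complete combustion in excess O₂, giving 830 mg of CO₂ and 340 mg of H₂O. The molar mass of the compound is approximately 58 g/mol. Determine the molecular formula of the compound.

mol C = 0.830 g CO₂ ÷ 44.009 g/mol = 0.01886 mol
mol H = 2 × 0.340 g H₂O ÷ 18.015 g/mol = 0.03775 mol
mass O = 0.365 − (0.2265 + 0.03805) = 0.1004 g → mol O = 0.1004 ÷ 15.999 = 0.006277 mol
Divide by the smallest (0.006277 mol): C 3.005, H 6.013, O 1.000
Empirical formula: C3H6O
Empirical-formula mass = 58.08 g/mol; 58 ÷ 58.08 ≈ 1, so the molecular formula is C3H6O.

C3H6O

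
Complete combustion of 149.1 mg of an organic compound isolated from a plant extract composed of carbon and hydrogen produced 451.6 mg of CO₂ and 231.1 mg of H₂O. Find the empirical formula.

mol C = 0.4516 g CO₂ ÷ 44.009 g/mol = 0.010262 mol
mol H = 2 × 0.2311 g H₂O ÷ 18.015 g/mol = 0.025656 mol
Divide by the smallest (0.010262 mol): C 1.000, H 2.500
Multiplying each by 2 gives whole numbers: C 2.00, H 5.00

C2H5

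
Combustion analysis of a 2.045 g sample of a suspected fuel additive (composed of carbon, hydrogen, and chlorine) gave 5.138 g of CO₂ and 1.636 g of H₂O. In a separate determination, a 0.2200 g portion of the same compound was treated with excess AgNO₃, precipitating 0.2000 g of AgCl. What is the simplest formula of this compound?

mol C = 5.138 g CO₂ ÷ 44.009 g/mol = 0.11675 mol
mol H = 2 × 1.636 g H₂O ÷ 18.015 g/mol = 0.18163 mol
From the AgCl data: mol Cl per gram of compound = (0.2000 ÷ 143.318) ÷ 0.2200 = 0.0063432 mol/g, so in the 2.045 g combustion sample mol Cl = 0.012972 mol
Divide by the smallest (0.012972 mol): C 9.000, H 14.002, Cl 1.000

C9H14Cl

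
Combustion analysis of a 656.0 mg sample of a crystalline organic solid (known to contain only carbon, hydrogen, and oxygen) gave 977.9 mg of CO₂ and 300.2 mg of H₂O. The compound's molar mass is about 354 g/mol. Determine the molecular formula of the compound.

mol C = 0.9779 g CO₂ ÷ 44.009 g/mol = 0.022220 mol
mol H = 2 × 0.3002 g H₂O ÷ 18.015 g/mol = 0.033328 mol
mass O = 0.6560 − (0.26689 + 0.033594) = 0.35552 g → mol O = 0.35552 ÷ 15.999 = 0.022221 mol
Divide by the smallest (0.022220 mol): C 1.000, H 1.500, O 1.000
Multiplying each by 2 gives whole numbers: C 2.00, H 3.00, O 2.00
Empirical formula: C2H3O2
Empirical-formula mass = 59.04 g/mol; 354 ÷ 59.04 ≈ 6, so the molecular formula is C12H18O12.

C12H18O12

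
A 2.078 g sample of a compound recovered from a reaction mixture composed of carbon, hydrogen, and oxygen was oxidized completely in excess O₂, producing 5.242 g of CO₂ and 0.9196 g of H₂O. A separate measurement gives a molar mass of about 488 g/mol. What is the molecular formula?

mol C = 5.242 g CO₂ ÷ 44.009 g/mol = 0.11911 mol
mol H = 2 × 0.9196 g H₂O ÷ 18.015 g/mol = 0.10209 mol
mass O = 2.078 − (1.4307 + 0.10291) = 0.54444 g → mol O = 0.54444 ÷ 15.999 = 0.034029 mol
Divide by the smallest (0.034029 mol): C 3.500, H 3.000, O 1.000
Multiplying each by 2 gives whole numbers: C 7.00, H 6.00, O 2.00
Empirical formula: C7H6O2
Empirical-formula mass = 122.12 g/mol; 488 ÷ 122.12 ≈ 4, so the molecular formula is C28H24O8.

C28H24O8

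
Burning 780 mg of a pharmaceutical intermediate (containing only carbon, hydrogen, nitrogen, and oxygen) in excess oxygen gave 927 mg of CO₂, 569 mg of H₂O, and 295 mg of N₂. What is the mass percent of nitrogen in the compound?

mol C = 0.927 g CO₂ ÷ 44.009 g/mol = 0.02106 mol
mol H = 2 × 0.569 g H₂O ÷ 18.015 g/mol = 0.06317 mol
mol N = 2 × 0.295 g N₂ ÷ 28.014 g/mol = 0.02106 mol
mass O = 0.780 − (0.2530 + 0.06367 + 0.2950) = 0.1683 g → mol O = 0.1683 ÷ 15.999 = 0.01052 mol
mass % N = 0.2950 g ÷ 0.780 g × 100%

37.8%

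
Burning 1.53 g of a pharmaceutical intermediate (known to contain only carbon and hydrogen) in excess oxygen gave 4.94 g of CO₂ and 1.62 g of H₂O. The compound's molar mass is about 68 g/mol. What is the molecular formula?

C5H8

mol C = 4.94 g CO₂ ÷ 44.009 g/mol = 0.1122 mol
mol H = 2 × 1.62 g H₂O ÷ 18.015 g/mol = 0.1799 mol
Divide by the smallest (0.1122 mol): C 1.000, H 1.602
Multiplying each by 5 gives whole numbers: C 5.00, H 8.01
Empirical formula: C5H8
Empirical-formula mass = 68.12 g/mol; 68 ÷ 68.12 ≈ 1, so the molecular formula is C5H8.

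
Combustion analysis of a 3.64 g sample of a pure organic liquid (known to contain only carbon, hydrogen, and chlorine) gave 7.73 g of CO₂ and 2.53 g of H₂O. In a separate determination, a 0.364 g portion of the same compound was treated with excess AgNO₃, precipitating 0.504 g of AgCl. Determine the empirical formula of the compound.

mol C = 7.73 g CO₂ ÷ 44.009 g/mol = 0.1756 mol
mol H = 2 × 2.53 g H₂O ÷ 18.015 g/mol = 0.2809 mol
From the AgCl data: mol Cl per gram of compound = (0.504 ÷ 143.318) ÷ 0.364 = 0.009661 mol/g, so in the 3.64 g combustion sample mol Cl = 0.03517 mol
Divide by the smallest (0.03517 mol): C 4.995, H 7.987, Cl 1.000

C5H8Cl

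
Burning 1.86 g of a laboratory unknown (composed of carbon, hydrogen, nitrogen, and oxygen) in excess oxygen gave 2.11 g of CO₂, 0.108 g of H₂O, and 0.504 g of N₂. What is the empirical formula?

mol C = 2.11 g CO₂ ÷ 44.009 g/mol = 0.04794 mol
mol H = 2 × 0.108 g H₂O ÷ 18.015 g/mol = 0.01199 mol
mol N = 2 × 0.504 g N₂ ÷ 28.014 g/mol = 0.03598 mol
mass O = 1.86 − (0.5759 + 0.01209 + 0.5040) = 0.7680 g → mol O = 0.7680 ÷ 15.999 = 0.04801 mol
Divide by the smallest (0.01199 mol): C 3.999, H 1.000, N 3.001, O 4.004

C4HN3O4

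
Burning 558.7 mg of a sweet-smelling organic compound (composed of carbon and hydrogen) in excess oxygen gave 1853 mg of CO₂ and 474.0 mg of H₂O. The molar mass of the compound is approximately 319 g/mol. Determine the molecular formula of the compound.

C24H30

mol C = 1.853 g CO₂ ÷ 44.009 g/mol = 0.042105 mol
mol H = 2 × 0.4740 g H₂O ÷ 18.015 g/mol = 0.052623 mol
Divide by the smallest (0.042105 mol): C 1.000, H 1.250
Multiplying each by 4 gives whole numbers: C 4.00, H 5.00
Empirical formula: C4H5
Empirical-formula mass = 53.08 g/mol; 319 ÷ 53.08 ≈ 6, so the molecular formula is C24H30.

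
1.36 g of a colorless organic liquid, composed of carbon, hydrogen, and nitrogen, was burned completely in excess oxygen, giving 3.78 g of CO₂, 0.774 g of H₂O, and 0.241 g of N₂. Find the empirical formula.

C5H5N

mol C = 3.78 g CO₂ ÷ 44.009 g/mol = 0.08589 mol
mol H = 2 × 0.774 g H₂O ÷ 18.015 g/mol = 0.08593 mol
mol N = 2 × 0.241 g N₂ ÷ 28.014 g/mol = 0.01721 mol
Divide by the smallest (0.01721 mol): C 4.992, H 4.994, N 1.000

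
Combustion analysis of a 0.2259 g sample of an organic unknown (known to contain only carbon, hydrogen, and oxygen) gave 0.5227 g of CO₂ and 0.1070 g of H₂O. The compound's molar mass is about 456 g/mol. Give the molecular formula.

C24H24O9

mol C = 0.5227 g CO₂ ÷ 44.009 g/mol = 0.011877 mol
mol H = 2 × 0.1070 g H₂O ÷ 18.015 g/mol = 0.011879 mol
mass O = 0.2259 − (0.14266 + 0.011974) = 0.071270 g → mol O = 0.071270 ÷ 15.999 = 0.0044546 mol
Divide by the smallest (0.0044546 mol): C 2.666, H 2.667, O 1.000
Multiplying each by 3 gives whole numbers: C 8.00, H 8.00, O 3.00
Empirical formula: C8H8O3
Empirical-formula mass = 152.15 g/mol; 456 ÷ 152.15 ≈ 3, so the molecular formula is C24H24O9.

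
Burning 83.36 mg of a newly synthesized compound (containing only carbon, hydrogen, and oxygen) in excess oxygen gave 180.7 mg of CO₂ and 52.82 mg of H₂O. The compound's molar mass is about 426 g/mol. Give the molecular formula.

C21H30O9

mol C = 0.1807 g CO₂ ÷ 44.009 g/mol = 0.0041060 mol
mol H = 2 × 0.05282 g H₂O ÷ 18.015 g/mol = 0.0058640 mol
mass O = 0.08336 − (0.049317 + 0.0059109) = 0.028132 g → mol O = 0.028132 ÷ 15.999 = 0.0017584 mol
Divide by the smallest (0.0017584 mol): C 2.335, H 3.335, O 1.000
Multiplying each by 3 gives whole numbers: C 7.01, H 10.00, O 3.00
Empirical formula: C7H10O3
Empirical-formula mass = 142.15 g/mol; 426 ÷ 142.15 ≈ 3, so the molecular formula is C21H30O9.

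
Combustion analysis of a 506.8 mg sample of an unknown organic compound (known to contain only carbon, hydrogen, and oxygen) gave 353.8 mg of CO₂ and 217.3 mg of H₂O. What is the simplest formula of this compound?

CH3O3

mol C = 0.3538 g CO₂ ÷ 44.009 g/mol = 0.0080393 mol
mol H = 2 × 0.2173 g H₂O ÷ 18.015 g/mol = 0.024124 mol
mass O = 0.5068 − (0.096560 + 0.024317) = 0.38592 g → mol O = 0.38592 ÷ 15.999 = 0.024122 mol
Divide by the smallest (0.0080393 mol): C 1.000, H 3.001, O 3.000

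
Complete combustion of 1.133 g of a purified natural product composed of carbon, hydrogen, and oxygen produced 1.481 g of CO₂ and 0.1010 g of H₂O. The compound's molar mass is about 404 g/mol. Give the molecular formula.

C12H4O16

mol C = 1.481 g CO₂ ÷ 44.009 g/mol = 0.033652 mol
mol H = 2 × 0.1010 g H₂O ÷ 18.015 g/mol = 0.011213 mol
mass O = 1.133 − (0.40420 + 0.011303) = 0.71750 g → mol O = 0.71750 ÷ 15.999 = 0.044847 mol
Divide by the smallest (0.011213 mol): C 3.001, H 1.000, O 4.000
Empirical formula: C3HO4
Empirical-formula mass = 101.04 g/mol; 404 ÷ 101.04 ≈ 4, so the molecular formula is C12H4O16.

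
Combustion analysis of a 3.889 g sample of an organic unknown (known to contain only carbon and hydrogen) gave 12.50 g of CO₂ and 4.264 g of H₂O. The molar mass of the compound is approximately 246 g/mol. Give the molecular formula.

C18H30

mol C = 12.50 g CO₂ ÷ 44.009 g/mol = 0.28403 mol
mol H = 2 × 4.264 g H₂O ÷ 18.015 g/mol = 0.47338 mol
Divide by the smallest (0.28403 mol): C 1.000, H 1.667
Multiplying each by 3 gives whole numbers: C 3.00, H 5.00
Empirical formula: C3H5
Empirical-formula mass = 41.07 g/mol; 246 ÷ 41.07 ≈ 6, so the molecular formula is C18H30.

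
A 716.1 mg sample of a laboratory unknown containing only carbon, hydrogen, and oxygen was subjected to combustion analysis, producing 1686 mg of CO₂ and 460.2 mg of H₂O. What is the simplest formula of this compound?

C3H4O

mol C = 1.686 g CO₂ ÷ 44.009 g/mol = 0.038310 mol
mol H = 2 × 0.4602 g H₂O ÷ 18.015 g/mol = 0.051091 mol
mass O = 0.7161 − (0.46015 + 0.051499) = 0.20445 g → mol O = 0.20445 ÷ 15.999 = 0.012779 mol
Divide by the smallest (0.012779 mol): C 2.998, H 3.998, O 1.000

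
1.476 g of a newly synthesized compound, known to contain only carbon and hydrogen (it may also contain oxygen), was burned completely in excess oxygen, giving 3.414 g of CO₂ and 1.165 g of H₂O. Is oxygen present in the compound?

mol C = 3.414 g CO₂ ÷ 44.009 g/mol = 0.077575 mol
mol H = 2 × 1.165 g H₂O ÷ 18.015 g/mol = 0.12934 mol
C and H account for only 1.0621 g of the 1.476 g sample; the remaining 0.41387 g must be oxygen.

yes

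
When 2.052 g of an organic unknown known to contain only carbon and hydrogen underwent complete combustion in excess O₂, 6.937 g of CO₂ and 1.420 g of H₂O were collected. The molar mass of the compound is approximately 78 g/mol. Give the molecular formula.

mol C = 6.937 g CO₂ ÷ 44.009 g/mol = 0.15763 mol
mol H = 2 × 1.420 g H₂O ÷ 18.015 g/mol = 0.15765 mol
Divide by the smallest (0.15763 mol): C 1.000, H 1.000
Empirical formula: CH
Empirical-formula mass = 13.02 g/mol; 78 ÷ 13.02 ≈ 6, so the molecular formula is C6H6.

C6H6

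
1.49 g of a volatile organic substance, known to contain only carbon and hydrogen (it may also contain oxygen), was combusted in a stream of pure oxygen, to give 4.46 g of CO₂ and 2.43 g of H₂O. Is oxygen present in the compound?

no

mol C = 4.46 g CO₂ ÷ 44.009 g/mol = 0.1013 mol
mol H = 2 × 2.43 g H₂O ÷ 18.015 g/mol = 0.2698 mol
C and H together account for 1.489 g — essentially the entire 1.49 g sample — so the compound contains no oxygen.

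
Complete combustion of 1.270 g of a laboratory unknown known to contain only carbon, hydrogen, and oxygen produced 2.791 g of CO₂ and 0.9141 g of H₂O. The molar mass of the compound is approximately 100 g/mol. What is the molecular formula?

C5H8O2

mol C = 2.791 g CO₂ ÷ 44.009 g/mol = 0.063419 mol
mol H = 2 × 0.9141 g H₂O ÷ 18.015 g/mol = 0.10148 mol
mass O = 1.270 − (0.76172 + 0.10229) = 0.40598 g → mol O = 0.40598 ÷ 15.999 = 0.025375 mol
Divide by the smallest (0.025375 mol): C 2.499, H 3.999, O 1.000
Multiplying each by 2 gives whole numbers: C 5.00, H 8.00, O 2.00
Empirical formula: C5H8O2
Empirical-formula mass = 100.12 g/mol; 100 ÷ 100.12 ≈ 1, so the molecular formula is C5H8O2.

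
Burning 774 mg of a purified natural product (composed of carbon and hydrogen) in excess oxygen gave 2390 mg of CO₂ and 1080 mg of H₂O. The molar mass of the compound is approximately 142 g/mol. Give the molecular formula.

mol C = 2.39 g CO₂ ÷ 44.009 g/mol = 0.05431 mol
mol H = 2 × 1.08 g H₂O ÷ 18.015 g/mol = 0.1199 mol
Divide by the smallest (0.05431 mol): C 1.000, H 2.208
Multiplying each by 5 gives whole numbers: C 5.00, H 11.04
Empirical formula: C5H11
Empirical-formula mass = 71.14 g/mol; 142 ÷ 71.14 ≈ 2, so the molecular formula is C10H22.

C10H22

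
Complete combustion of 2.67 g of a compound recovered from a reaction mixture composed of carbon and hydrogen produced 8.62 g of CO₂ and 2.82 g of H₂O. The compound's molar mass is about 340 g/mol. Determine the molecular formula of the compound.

C25H40

mol C = 8.62 g CO₂ ÷ 44.009 g/mol = 0.1959 mol
mol H = 2 × 2.82 g H₂O ÷ 18.015 g/mol = 0.3131 mol
Divide by the smallest (0.1959 mol): C 1.000, H 1.598
Multiplying each by 5 gives whole numbers: C 5.00, H 7.99
Empirical formula: C5H8
Empirical-formula mass = 68.12 g/mol; 340 ÷ 68.12 ≈ 5, so the molecular formula is C25H40.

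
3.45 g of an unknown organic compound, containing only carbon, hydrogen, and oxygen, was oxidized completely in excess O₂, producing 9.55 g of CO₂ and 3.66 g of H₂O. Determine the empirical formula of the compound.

C8H15O

mol C = 9.55 g CO₂ ÷ 44.009 g/mol = 0.2170 mol
mol H = 2 × 3.66 g H₂O ÷ 18.015 g/mol = 0.4063 mol
mass O = 3.45 − (2.606 + 0.4096) = 0.4340 g → mol O = 0.4340 ÷ 15.999 = 0.02713 mol
Divide by the smallest (0.02713 mol): C 7.999, H 14.978, O 1.000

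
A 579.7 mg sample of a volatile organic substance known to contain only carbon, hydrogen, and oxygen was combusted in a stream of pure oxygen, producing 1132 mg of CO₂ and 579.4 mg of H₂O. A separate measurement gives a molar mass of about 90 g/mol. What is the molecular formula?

C4H10O2

mol C = 1.132 g CO₂ ÷ 44.009 g/mol = 0.025722 mol
mol H = 2 × 0.5794 g H₂O ÷ 18.015 g/mol = 0.064324 mol
mass O = 0.5797 − (0.30895 + 0.064839) = 0.20591 g → mol O = 0.20591 ÷ 15.999 = 0.012870 mol
Divide by the smallest (0.012870 mol): C 1.999, H 4.998, O 1.000
Empirical formula: C2H5O
Empirical-formula mass = 45.06 g/mol; 90 ÷ 45.06 ≈ 2, so the molecular formula is C4H10O2.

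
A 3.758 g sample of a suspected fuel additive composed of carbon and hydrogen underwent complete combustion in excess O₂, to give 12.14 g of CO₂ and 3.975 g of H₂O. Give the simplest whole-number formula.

mol C = 12.14 g CO₂ ÷ 44.009 g/mol = 0.27585 mol
mol H = 2 × 3.975 g H₂O ÷ 18.015 g/mol = 0.44130 mol
Divide by the smallest (0.27585 mol): C 1.000, H 1.600
Multiplying each by 5 gives whole numbers: C 5.00, H 8.00

C5H8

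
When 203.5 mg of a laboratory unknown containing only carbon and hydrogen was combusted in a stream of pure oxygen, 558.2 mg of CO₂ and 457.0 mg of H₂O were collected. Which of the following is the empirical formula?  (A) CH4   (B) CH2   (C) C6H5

mol C = 0.5582 g CO₂ ÷ 44.009 g/mol = 0.012684 mol
mol H = 2 × 0.4570 g H₂O ÷ 18.015 g/mol = 0.050735 mol
Divide by the smallest (0.012684 mol): C 1.000, H 4.000

(A) CH4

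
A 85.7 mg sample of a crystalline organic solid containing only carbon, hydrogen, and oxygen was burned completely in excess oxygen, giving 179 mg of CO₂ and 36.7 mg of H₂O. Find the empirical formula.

mol C = 0.179 g CO₂ ÷ 44.009 g/mol = 0.004067 mol
mol H = 2 × 0.0367 g H₂O ÷ 18.015 g/mol = 0.004074 mol
mass O = 0.0857 − (0.04885 + 0.004107) = 0.03274 g → mol O = 0.03274 ÷ 15.999 = 0.002046 mol
Divide by the smallest (0.002046 mol): C 1.988, H 1.991, O 1.000

C2H2O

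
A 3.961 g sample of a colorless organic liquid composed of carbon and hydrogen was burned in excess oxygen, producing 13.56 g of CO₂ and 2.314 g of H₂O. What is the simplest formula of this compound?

C6H5

mol C = 13.56 g CO₂ ÷ 44.009 g/mol = 0.30812 mol
mol H = 2 × 2.314 g H₂O ÷ 18.015 g/mol = 0.25690 mol
Divide by the smallest (0.25690 mol): C 1.199, H 1.000
Multiplying each by 5 gives whole numbers: C 6.00, H 5.00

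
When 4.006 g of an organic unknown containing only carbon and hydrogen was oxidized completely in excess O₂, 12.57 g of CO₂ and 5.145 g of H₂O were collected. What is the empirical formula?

CH2

mol C = 12.57 g CO₂ ÷ 44.009 g/mol = 0.28562 mol
mol H = 2 × 5.145 g H₂O ÷ 18.015 g/mol = 0.57119 mol
Divide by the smallest (0.28562 mol): C 1.000, H 2.000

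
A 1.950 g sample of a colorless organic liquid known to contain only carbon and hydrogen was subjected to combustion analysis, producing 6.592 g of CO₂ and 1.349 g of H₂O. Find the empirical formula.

CH

mol C = 6.592 g CO₂ ÷ 44.009 g/mol = 0.14979 mol
mol H = 2 × 1.349 g H₂O ÷ 18.015 g/mol = 0.14976 mol
Divide by the smallest (0.14976 mol): C 1.000, H 1.000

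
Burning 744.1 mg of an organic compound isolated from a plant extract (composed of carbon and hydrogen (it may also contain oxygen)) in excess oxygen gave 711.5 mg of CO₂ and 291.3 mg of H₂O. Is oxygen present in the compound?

yes

mol C = 0.7115 g CO₂ ÷ 44.009 g/mol = 0.016167 mol
mol H = 2 × 0.2913 g H₂O ÷ 18.015 g/mol = 0.032340 mol
C and H account for only 0.22678 g of the 0.7441 g sample; the remaining 0.51732 g must be oxygen.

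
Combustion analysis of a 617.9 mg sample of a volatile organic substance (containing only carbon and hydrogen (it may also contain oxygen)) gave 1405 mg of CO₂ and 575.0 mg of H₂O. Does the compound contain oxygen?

mol C = 1.405 g CO₂ ÷ 44.009 g/mol = 0.031925 mol
mol H = 2 × 0.5750 g H₂O ÷ 18.015 g/mol = 0.063836 mol
C and H account for only 0.44780 g of the 0.6179 g sample; the remaining 0.17010 g must be oxygen.

yes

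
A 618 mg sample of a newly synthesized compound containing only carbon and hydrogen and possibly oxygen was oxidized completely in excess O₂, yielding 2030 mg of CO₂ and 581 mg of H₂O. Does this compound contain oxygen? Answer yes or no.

no

mol C = 2.03 g CO₂ ÷ 44.009 g/mol = 0.04613 mol
mol H = 2 × 0.581 g H₂O ÷ 18.015 g/mol = 0.06450 mol
C and H together account for 0.6190 g — essentially the entire 0.618 g sample — so the compound contains no oxygen.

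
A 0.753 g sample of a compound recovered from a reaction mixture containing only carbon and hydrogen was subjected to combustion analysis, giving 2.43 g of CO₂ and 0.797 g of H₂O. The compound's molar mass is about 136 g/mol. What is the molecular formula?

C10H16

mol C = 2.43 g CO₂ ÷ 44.009 g/mol = 0.05522 mol
mol H = 2 × 0.797 g H₂O ÷ 18.015 g/mol = 0.08848 mol
Divide by the smallest (0.05522 mol): C 1.000, H 1.602
Multiplying each by 5 gives whole numbers: C 5.00, H 8.01
Empirical formula: C5H8
Empirical-formula mass = 68.12 g/mol; 136 ÷ 68.12 ≈ 2, so the molecular formula is C10H16.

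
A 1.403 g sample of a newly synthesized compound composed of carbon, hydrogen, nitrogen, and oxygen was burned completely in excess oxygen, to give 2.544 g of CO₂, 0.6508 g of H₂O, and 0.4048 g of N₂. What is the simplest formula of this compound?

C4H5N2O

mol C = 2.544 g CO₂ ÷ 44.009 g/mol = 0.057806 mol
mol H = 2 × 0.6508 g H₂O ÷ 18.015 g/mol = 0.072251 mol
mol N = 2 × 0.4048 g N₂ ÷ 28.014 g/mol = 0.028900 mol
mass O = 1.403 − (0.69431 + 0.072829 + 0.40480) = 0.23106 g → mol O = 0.23106 ÷ 15.999 = 0.014442 mol
Divide by the smallest (0.014442 mol): C 4.003, H 5.003, N 2.001, O 1.000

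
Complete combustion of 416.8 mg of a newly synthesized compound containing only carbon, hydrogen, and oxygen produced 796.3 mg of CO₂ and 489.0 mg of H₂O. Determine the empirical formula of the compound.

C2H6O

mol C = 0.7963 g CO₂ ÷ 44.009 g/mol = 0.018094 mol
mol H = 2 × 0.4890 g H₂O ÷ 18.015 g/mol = 0.054288 mol
mass O = 0.4168 − (0.21733 + 0.054722) = 0.14475 g → mol O = 0.14475 ÷ 15.999 = 0.0090475 mol
Divide by the smallest (0.0090475 mol): C 2.000, H 6.000, O 1.000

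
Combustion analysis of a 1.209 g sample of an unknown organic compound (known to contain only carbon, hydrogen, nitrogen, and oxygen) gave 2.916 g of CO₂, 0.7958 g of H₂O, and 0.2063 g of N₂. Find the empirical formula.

mol C = 2.916 g CO₂ ÷ 44.009 g/mol = 0.066259 mol
mol H = 2 × 0.7958 g H₂O ÷ 18.015 g/mol = 0.088349 mol
mol N = 2 × 0.2063 g N₂ ÷ 28.014 g/mol = 0.014728 mol
mass O = 1.209 − (0.79584 + 0.089055 + 0.20630) = 0.11781 g → mol O = 0.11781 ÷ 15.999 = 0.0073633 mol
Divide by the smallest (0.0073633 mol): C 8.999, H 11.998, N 2.000, O 1.000

C9H12N2O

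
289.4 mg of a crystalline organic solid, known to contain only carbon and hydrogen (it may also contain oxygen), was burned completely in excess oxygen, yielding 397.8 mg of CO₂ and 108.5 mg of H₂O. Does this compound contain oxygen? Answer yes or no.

mol C = 0.3978 g CO₂ ÷ 44.009 g/mol = 0.0090391 mol
mol H = 2 × 0.1085 g H₂O ÷ 18.015 g/mol = 0.012046 mol
C and H account for only 0.12071 g of the 0.2894 g sample; the remaining 0.16869 g must be oxygen.

yes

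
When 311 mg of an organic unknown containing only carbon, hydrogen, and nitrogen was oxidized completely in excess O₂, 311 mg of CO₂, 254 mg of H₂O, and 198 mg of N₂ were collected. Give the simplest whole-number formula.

CH4N2

mol C = 0.311 g CO₂ ÷ 44.009 g/mol = 0.007067 mol
mol H = 2 × 0.254 g H₂O ÷ 18.015 g/mol = 0.02820 mol
mol N = 2 × 0.198 g N₂ ÷ 28.014 g/mol = 0.01414 mol
Divide by the smallest (0.007067 mol): C 1.000, H 3.990, N 2.000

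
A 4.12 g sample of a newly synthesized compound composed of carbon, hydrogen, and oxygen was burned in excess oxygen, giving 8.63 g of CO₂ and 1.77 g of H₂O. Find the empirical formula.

C2H2O

mol C = 8.63 g CO₂ ÷ 44.009 g/mol = 0.1961 mol
mol H = 2 × 1.77 g H₂O ÷ 18.015 g/mol = 0.1965 mol
mass O = 4.12 − (2.355 + 0.1981) = 1.567 g → mol O = 1.567 ÷ 15.999 = 0.09792 mol
Divide by the smallest (0.09792 mol): C 2.003, H 2.007, O 1.000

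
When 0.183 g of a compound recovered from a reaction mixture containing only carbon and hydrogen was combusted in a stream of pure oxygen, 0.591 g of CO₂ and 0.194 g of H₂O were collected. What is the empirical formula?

C5H8

mol C = 0.591 g CO₂ ÷ 44.009 g/mol = 0.01343 mol
mol H = 2 × 0.194 g H₂O ÷ 18.015 g/mol = 0.02154 mol
Divide by the smallest (0.01343 mol): C 1.000, H 1.604
Multiplying each by 5 gives whole numbers: C 5.00, H 8.02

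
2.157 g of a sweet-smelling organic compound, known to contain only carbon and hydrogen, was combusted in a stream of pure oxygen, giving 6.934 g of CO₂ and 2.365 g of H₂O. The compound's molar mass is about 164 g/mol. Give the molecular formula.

mol C = 6.934 g CO₂ ÷ 44.009 g/mol = 0.15756 mol
mol H = 2 × 2.365 g H₂O ÷ 18.015 g/mol = 0.26256 mol
Divide by the smallest (0.15756 mol): C 1.000, H 1.666
Multiplying each by 3 gives whole numbers: C 3.00, H 5.00
Empirical formula: C3H5
Empirical-formula mass = 41.07 g/mol; 164 ÷ 41.07 ≈ 4, so the molecular formula is C12H20.

C12H20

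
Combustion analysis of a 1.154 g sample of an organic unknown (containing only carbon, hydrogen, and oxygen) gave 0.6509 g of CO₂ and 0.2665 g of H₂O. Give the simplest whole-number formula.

CH2O4

mol C = 0.6509 g CO₂ ÷ 44.009 g/mol = 0.014790 mol
mol H = 2 × 0.2665 g H₂O ÷ 18.015 g/mol = 0.029586 mol
mass O = 1.154 − (0.17764 + 0.029823) = 0.94653 g → mol O = 0.94653 ÷ 15.999 = 0.059162 mol
Divide by the smallest (0.014790 mol): C 1.000, H 2.000, O 4.000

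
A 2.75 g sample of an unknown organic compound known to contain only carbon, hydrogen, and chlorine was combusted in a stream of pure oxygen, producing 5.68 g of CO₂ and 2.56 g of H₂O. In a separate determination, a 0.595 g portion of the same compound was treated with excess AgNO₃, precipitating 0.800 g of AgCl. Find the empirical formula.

C5H11Cl

mol C = 5.68 g CO₂ ÷ 44.009 g/mol = 0.1291 mol
mol H = 2 × 2.56 g H₂O ÷ 18.015 g/mol = 0.2842 mol
From the AgCl data: mol Cl per gram of compound = (0.800 ÷ 143.318) ÷ 0.595 = 0.009381 mol/g, so in the 2.75 g combustion sample mol Cl = 0.02580 mol
Divide by the smallest (0.02580 mol): C 5.003, H 11.016, Cl 1.000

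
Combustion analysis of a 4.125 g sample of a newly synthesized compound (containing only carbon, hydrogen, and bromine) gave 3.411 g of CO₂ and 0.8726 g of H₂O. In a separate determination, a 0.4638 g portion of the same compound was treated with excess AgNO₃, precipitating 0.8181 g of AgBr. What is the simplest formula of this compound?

C4H5Br2

mol C = 3.411 g CO₂ ÷ 44.009 g/mol = 0.077507 mol
mol H = 2 × 0.8726 g H₂O ÷ 18.015 g/mol = 0.096875 mol
From the AgBr data: mol Br per gram of compound = (0.8181 ÷ 187.772) ÷ 0.4638 = 0.0093939 mol/g, so in the 4.125 g combustion sample mol Br = 0.038750 mol
Divide by the smallest (0.038750 mol): C 2.000, H 2.500, Br 1.000
Multiplying each by 2 gives whole numbers: C 4.00, H 5.00, Br 2.00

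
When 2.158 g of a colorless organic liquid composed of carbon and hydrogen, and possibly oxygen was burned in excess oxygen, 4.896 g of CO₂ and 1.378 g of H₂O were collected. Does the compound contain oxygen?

yes

mol C = 4.896 g CO₂ ÷ 44.009 g/mol = 0.11125 mol
mol H = 2 × 1.378 g H₂O ÷ 18.015 g/mol = 0.15298 mol
C and H account for only 1.4904 g of the 2.158 g sample; the remaining 0.66757 g must be oxygen.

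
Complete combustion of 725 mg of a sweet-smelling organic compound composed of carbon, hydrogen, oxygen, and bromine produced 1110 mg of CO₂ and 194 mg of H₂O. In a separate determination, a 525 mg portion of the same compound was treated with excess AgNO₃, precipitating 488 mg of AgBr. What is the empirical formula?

mol C = 1.11 g CO₂ ÷ 44.009 g/mol = 0.02522 mol
mol H = 2 × 0.194 g H₂O ÷ 18.015 g/mol = 0.02154 mol
From the AgBr data: mol Br per gram of compound = (0.488 ÷ 187.772) ÷ 0.525 = 0.004950 mol/g, so in the 0.725 g combustion sample mol Br = 0.003589 mol
mass O = 0.725 − (0.3029 + 0.02171 + 0.2868) = 0.1136 g → mol O = 0.1136 ÷ 15.999 = 0.007099 mol
Divide by the smallest (0.003589 mol): C 7.028, H 6.001, Br 1.000, O 1.978

C7H6BrO2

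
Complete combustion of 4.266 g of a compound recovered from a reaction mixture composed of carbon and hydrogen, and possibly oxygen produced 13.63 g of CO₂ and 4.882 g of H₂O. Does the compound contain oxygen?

mol C = 13.63 g CO₂ ÷ 44.009 g/mol = 0.30971 mol
mol H = 2 × 4.882 g H₂O ÷ 18.015 g/mol = 0.54199 mol
C and H together account for 4.2662 g — essentially the entire 4.266 g sample — so the compound contains no oxygen.

no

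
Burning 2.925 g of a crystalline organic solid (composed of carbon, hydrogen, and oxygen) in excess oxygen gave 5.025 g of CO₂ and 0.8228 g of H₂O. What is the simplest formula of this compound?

C5H4O4

mol C = 5.025 g CO₂ ÷ 44.009 g/mol = 0.11418 mol
mol H = 2 × 0.8228 g H₂O ÷ 18.015 g/mol = 0.091346 mol
mass O = 2.925 − (1.3714 + 0.092077) = 1.4615 g → mol O = 1.4615 ÷ 15.999 = 0.091349 mol
Divide by the smallest (0.091346 mol): C 1.250, H 1.000, O 1.000
Multiplying each by 4 gives whole numbers: C 5.00, H 4.00, O 4.00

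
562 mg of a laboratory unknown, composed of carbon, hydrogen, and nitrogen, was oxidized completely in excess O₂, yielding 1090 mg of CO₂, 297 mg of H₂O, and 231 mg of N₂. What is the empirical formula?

mol C = 1.09 g CO₂ ÷ 44.009 g/mol = 0.02477 mol
mol H = 2 × 0.297 g H₂O ÷ 18.015 g/mol = 0.03297 mol
mol N = 2 × 0.231 g N₂ ÷ 28.014 g/mol = 0.01649 mol
Divide by the smallest (0.01649 mol): C 1.502, H 1.999, N 1.000
Multiplying each by 2 gives whole numbers: C 3.00, H 4.00, N 2.00

C3H4N2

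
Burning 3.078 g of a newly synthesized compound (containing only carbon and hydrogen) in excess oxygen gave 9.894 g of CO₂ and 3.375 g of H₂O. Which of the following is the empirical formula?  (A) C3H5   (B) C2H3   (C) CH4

mol C = 9.894 g CO₂ ÷ 44.009 g/mol = 0.22482 mol
mol H = 2 × 3.375 g H₂O ÷ 18.015 g/mol = 0.37469 mol
Divide by the smallest (0.22482 mol): C 1.000, H 1.667
Multiplying each by 3 gives whole numbers: C 3.00, H 5.00

(A) C3H5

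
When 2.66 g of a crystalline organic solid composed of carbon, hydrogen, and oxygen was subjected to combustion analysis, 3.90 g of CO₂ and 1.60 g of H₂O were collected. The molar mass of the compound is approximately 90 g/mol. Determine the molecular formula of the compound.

C3H6O3

mol C = 3.90 g CO₂ ÷ 44.009 g/mol = 0.08862 mol
mol H = 2 × 1.60 g H₂O ÷ 18.015 g/mol = 0.1776 mol
mass O = 2.66 − (1.064 + 0.1791) = 1.417 g → mol O = 1.417 ÷ 15.999 = 0.08854 mol
Divide by the smallest (0.08854 mol): C 1.001, H 2.006, O 1.000
Empirical formula: CH2O
Empirical-formula mass = 30.03 g/mol; 90 ÷ 30.03 ≈ 3, so the molecular formula is C3H6O3.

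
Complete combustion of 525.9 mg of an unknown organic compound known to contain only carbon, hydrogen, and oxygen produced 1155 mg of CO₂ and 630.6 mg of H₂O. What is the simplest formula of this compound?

C3H8O

mol C = 1.155 g CO₂ ÷ 44.009 g/mol = 0.026245 mol
mol H = 2 × 0.6306 g H₂O ÷ 18.015 g/mol = 0.070008 mol
mass O = 0.5259 − (0.31522 + 0.070568) = 0.14011 g → mol O = 0.14011 ÷ 15.999 = 0.0087573 mol
Divide by the smallest (0.0087573 mol): C 2.997, H 7.994, O 1.000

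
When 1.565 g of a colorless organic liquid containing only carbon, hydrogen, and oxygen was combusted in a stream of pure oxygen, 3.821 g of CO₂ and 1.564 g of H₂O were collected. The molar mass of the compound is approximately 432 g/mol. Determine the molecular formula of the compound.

C24H48O6

mol C = 3.821 g CO₂ ÷ 44.009 g/mol = 0.086823 mol
mol H = 2 × 1.564 g H₂O ÷ 18.015 g/mol = 0.17363 mol
mass O = 1.565 − (1.0428 + 0.17502) = 0.34714 g → mol O = 0.34714 ÷ 15.999 = 0.021698 mol
Divide by the smallest (0.021698 mol): C 4.001, H 8.002, O 1.000
Empirical formula: C4H8O
Empirical-formula mass = 72.11 g/mol; 432 ÷ 72.11 ≈ 6, so the molecular formula is C24H48O6.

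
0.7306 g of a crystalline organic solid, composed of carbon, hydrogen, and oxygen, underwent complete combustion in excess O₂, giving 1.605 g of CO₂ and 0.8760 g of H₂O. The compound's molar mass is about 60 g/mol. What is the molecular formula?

mol C = 1.605 g CO₂ ÷ 44.009 g/mol = 0.036470 mol
mol H = 2 × 0.8760 g H₂O ÷ 18.015 g/mol = 0.097252 mol
mass O = 0.7306 − (0.43804 + 0.098030) = 0.19453 g → mol O = 0.19453 ÷ 15.999 = 0.012159 mol
Divide by the smallest (0.012159 mol): C 2.999, H 7.998, O 1.000
Empirical formula: C3H8O
Empirical-formula mass = 60.10 g/mol; 60 ÷ 60.10 ≈ 1, so the molecular formula is C3H8O.

C3H8O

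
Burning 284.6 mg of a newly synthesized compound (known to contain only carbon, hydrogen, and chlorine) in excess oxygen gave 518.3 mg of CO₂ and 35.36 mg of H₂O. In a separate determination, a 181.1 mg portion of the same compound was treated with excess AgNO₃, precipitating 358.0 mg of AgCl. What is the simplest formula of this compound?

mol C = 0.5183 g CO₂ ÷ 44.009 g/mol = 0.011777 mol
mol H = 2 × 0.03536 g H₂O ÷ 18.015 g/mol = 0.0039256 mol
From the AgCl data: mol Cl per gram of compound = (0.3580 ÷ 143.318) ÷ 0.1811 = 0.013793 mol/g, so in the 0.2846 g combustion sample mol Cl = 0.0039255 mol
Divide by the smallest (0.0039255 mol): C 3.000, H 1.000, Cl 1.000

C3HCl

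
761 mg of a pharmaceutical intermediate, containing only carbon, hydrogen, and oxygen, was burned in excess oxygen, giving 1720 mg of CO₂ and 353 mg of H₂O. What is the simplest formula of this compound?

C5H5O2

mol C = 1.72 g CO₂ ÷ 44.009 g/mol = 0.03908 mol
mol H = 2 × 0.353 g H₂O ÷ 18.015 g/mol = 0.03919 mol
mass O = 0.761 − (0.4694 + 0.03950) = 0.2521 g → mol O = 0.2521 ÷ 15.999 = 0.01576 mol
Divide by the smallest (0.01576 mol): C 2.481, H 2.487, O 1.000
Multiplying each by 2 gives whole numbers: C 4.96, H 4.97, O 2.00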